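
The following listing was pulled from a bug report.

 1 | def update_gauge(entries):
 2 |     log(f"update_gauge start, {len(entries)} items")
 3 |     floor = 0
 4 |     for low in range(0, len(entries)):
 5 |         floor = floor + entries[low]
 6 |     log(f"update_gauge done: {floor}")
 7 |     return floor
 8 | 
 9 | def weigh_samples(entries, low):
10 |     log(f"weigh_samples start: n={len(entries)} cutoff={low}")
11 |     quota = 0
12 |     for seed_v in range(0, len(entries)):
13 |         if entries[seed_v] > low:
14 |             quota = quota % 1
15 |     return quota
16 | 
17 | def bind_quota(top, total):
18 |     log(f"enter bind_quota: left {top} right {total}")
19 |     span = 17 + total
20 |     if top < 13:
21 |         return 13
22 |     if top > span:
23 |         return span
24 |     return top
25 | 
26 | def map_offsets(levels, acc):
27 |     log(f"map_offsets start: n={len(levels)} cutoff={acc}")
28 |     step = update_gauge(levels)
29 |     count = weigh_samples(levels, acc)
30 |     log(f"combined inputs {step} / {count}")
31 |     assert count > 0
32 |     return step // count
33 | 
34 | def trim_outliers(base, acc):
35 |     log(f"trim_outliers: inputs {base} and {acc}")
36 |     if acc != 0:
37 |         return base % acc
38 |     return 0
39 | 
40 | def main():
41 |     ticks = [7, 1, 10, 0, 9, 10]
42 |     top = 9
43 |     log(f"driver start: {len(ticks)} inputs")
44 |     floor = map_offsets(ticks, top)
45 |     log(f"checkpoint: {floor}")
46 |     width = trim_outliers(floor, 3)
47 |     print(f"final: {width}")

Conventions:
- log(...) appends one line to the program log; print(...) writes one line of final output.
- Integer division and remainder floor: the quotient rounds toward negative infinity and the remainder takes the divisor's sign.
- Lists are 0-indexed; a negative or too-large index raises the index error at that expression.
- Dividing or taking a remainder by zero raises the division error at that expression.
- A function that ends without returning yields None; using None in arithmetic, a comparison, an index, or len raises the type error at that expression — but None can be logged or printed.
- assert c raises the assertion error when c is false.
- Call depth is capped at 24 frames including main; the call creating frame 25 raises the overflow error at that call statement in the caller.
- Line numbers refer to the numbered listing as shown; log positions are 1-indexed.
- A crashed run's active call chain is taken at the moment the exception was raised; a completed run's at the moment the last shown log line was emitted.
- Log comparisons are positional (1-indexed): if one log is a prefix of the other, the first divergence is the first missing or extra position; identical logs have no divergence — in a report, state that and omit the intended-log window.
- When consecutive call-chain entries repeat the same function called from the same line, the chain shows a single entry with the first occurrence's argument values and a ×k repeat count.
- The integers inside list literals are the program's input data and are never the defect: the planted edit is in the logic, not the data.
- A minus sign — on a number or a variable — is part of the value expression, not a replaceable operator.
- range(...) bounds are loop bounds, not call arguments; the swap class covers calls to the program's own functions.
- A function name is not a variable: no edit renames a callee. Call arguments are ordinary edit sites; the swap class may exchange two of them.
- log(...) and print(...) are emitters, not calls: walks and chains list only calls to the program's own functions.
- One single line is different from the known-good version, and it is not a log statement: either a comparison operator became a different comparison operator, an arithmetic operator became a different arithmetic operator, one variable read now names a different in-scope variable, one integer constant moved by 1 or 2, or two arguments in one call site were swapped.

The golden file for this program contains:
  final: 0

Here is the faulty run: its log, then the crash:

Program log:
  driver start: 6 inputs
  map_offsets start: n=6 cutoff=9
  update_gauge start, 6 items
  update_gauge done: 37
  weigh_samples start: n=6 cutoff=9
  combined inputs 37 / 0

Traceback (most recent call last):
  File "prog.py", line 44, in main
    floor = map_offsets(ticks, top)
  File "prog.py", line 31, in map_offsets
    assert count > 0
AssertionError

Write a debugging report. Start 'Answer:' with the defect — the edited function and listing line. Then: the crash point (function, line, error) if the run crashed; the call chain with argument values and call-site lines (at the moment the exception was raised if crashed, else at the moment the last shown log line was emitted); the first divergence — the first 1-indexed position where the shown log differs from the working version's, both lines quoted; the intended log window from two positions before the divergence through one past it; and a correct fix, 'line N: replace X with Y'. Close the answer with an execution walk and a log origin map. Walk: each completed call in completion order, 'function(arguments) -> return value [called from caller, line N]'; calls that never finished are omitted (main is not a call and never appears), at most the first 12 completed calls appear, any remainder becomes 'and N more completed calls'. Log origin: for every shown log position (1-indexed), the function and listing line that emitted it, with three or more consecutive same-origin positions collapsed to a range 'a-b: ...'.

Answer: the defect is in weigh_samples at line 14.
Key observation: At log position 6 the runs split — shown 'combined inputs 37 / 0', but the working version logs 'combined inputs 37 / 2'.
Crash: map_offsets, line 31, AssertionError.
Call chain: main -> map_offsets([7, 1, 10, 0, 9, 10], 9) (called at line 44).
First divergence: position 6 — shown 'combined inputs 37 / 0', intended 'combined inputs 37 / 2'.
Intended log window:
  4: update_gauge done: 37
  5: weigh_samples start: n=6 cutoff=9
  6: combined inputs 37 / 2
  7: checkpoint: 18
Execution walk:
  update_gauge([7, 1, 10, 0, 9, 10]) -> 37  [called from map_offsets, line 28]
  weigh_samples([7, 1, 10, 0, 9, 10], 9) -> 0  [called from map_offsets, line 29]
Origin of each log line:
  1: emitted by main (line 43)
  2: emitted by map_offsets (line 27)
  3: emitted by update_gauge (line 2)
  4: emitted by update_gauge (line 6)
  5: emitted by weigh_samples (line 10)
  6: emitted by map_offsets (line 30)
A correct fix: line 14: replace `%` with `+`.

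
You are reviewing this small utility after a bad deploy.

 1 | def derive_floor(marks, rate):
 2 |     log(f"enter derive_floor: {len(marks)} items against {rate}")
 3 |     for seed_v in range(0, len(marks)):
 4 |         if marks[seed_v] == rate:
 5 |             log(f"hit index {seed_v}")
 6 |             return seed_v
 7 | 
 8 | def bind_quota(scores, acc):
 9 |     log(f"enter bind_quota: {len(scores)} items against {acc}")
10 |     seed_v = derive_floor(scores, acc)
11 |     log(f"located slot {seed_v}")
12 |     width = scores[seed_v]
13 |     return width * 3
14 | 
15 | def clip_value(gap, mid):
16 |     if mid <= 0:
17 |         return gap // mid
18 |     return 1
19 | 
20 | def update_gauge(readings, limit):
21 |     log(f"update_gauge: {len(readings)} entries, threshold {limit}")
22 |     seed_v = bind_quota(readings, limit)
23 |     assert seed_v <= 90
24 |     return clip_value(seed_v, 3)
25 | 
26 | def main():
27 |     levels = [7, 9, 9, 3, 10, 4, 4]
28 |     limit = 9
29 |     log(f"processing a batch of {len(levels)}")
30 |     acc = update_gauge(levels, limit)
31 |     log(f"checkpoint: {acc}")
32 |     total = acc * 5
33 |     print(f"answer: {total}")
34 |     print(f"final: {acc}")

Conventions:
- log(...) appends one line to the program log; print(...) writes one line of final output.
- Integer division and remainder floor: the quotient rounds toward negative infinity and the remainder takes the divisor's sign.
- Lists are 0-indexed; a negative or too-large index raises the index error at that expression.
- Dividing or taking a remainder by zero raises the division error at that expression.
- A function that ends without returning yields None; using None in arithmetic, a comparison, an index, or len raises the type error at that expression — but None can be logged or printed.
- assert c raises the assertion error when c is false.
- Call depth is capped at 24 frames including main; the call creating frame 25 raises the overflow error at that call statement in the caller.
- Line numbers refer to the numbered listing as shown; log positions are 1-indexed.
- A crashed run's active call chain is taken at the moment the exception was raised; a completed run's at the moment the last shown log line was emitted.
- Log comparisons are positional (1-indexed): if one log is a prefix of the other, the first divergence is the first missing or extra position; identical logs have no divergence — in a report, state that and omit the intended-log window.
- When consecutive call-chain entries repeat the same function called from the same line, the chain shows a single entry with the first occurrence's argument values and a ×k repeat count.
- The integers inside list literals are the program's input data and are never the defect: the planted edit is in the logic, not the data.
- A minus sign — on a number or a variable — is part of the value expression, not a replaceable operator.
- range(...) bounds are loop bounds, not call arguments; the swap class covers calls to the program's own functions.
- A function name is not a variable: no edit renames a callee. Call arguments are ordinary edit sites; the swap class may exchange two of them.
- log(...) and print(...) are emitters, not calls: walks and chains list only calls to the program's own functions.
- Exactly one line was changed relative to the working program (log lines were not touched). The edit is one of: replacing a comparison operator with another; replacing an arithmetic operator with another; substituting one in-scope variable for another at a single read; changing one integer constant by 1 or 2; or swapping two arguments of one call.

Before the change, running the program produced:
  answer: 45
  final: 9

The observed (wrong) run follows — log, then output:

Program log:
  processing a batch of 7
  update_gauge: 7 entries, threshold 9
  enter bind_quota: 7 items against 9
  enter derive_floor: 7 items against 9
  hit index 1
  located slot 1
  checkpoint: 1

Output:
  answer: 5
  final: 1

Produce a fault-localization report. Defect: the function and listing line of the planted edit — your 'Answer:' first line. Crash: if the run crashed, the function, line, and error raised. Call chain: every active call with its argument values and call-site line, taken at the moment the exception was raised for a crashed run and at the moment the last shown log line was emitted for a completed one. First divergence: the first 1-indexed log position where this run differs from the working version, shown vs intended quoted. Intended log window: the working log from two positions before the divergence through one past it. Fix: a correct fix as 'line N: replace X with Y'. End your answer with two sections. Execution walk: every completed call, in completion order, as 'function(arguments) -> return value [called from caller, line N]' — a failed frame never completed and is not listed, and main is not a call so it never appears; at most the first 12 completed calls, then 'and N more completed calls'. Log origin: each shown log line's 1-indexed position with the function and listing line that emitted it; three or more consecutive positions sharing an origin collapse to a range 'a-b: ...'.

Answer: the defect is in clip_value at line 16.
Core observation: Log line 7 is where behavior first shows: 'checkpoint: 1' appears instead of 'checkpoint: 9'.
Call chain: main.
First divergence: position 7; shown 'checkpoint: 1' vs intended 'checkpoint: 9'.
Intended log window:
  5: hit index 1
  6: located slot 1
  7: checkpoint: 9
Execution walk:
  derive_floor([7, 9, 9, 3, 10, 4, 4], 9) -> 1  [called from bind_quota, line 10]
  bind_quota([7, 9, 9, 3, 10, 4, 4], 9) -> 27  [called from update_gauge, line 22]
  clip_value(27, 3) -> 1  [called from update_gauge, line 24]
  update_gauge([7, 9, 9, 3, 10, 4, 4], 9) -> 1  [called from main, line 30]
Log line origins:
  1: logged in main at line 29
  2: logged in update_gauge at line 21
  3: logged in bind_quota at line 9
  4: logged in derive_floor at line 2
  5: logged in derive_floor at line 5
  6: logged in bind_quota at line 11
  7: logged in main at line 31
A correct fix: line 16: replace `<=` with `!=`.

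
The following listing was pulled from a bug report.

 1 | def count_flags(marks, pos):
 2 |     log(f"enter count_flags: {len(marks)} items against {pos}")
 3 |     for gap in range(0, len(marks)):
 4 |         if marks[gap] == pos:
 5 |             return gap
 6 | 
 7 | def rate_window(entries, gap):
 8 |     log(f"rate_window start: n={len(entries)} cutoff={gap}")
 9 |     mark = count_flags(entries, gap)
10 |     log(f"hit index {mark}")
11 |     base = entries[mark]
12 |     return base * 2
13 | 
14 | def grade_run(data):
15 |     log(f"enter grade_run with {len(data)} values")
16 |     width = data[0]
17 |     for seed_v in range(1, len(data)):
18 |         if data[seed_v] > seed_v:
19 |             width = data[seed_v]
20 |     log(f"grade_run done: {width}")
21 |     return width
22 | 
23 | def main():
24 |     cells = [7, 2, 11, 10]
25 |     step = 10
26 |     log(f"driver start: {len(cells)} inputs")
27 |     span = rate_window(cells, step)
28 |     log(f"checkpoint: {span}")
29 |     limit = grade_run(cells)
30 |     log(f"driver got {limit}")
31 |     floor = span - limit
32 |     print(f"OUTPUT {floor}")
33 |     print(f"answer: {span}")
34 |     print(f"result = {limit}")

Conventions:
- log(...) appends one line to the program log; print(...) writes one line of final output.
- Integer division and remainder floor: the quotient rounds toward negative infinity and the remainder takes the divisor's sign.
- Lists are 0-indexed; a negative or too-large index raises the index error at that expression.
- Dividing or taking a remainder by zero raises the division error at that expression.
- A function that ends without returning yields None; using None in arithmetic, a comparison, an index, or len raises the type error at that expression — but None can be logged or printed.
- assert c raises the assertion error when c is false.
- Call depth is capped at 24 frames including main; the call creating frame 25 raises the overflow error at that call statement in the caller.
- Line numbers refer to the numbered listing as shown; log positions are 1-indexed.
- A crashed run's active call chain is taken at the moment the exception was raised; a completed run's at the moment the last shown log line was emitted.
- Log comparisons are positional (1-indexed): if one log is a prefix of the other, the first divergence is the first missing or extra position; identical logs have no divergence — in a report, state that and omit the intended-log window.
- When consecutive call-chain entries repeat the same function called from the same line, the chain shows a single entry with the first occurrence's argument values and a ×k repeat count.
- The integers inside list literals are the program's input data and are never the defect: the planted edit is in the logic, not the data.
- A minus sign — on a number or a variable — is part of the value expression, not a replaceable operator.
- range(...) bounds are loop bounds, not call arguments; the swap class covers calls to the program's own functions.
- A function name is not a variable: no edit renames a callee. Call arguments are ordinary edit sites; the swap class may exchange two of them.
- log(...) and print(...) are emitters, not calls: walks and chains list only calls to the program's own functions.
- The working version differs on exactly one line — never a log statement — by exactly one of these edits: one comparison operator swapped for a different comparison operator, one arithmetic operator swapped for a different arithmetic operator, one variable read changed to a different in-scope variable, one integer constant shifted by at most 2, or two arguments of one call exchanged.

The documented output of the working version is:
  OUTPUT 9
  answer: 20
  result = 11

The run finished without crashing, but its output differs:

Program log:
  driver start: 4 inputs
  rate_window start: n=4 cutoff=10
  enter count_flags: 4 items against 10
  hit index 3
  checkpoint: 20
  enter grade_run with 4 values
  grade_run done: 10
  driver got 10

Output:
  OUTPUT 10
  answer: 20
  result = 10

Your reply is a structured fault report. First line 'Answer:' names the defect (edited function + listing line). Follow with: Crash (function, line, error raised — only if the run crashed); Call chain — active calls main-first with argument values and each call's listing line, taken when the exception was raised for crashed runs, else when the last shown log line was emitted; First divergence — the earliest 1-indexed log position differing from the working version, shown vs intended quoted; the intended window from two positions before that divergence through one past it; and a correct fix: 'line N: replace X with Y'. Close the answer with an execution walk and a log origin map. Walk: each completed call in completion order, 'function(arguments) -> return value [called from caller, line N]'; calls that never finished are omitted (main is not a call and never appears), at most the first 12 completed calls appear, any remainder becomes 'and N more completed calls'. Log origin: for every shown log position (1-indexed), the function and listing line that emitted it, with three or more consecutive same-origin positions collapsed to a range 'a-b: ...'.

Answer: the defect is in grade_run at line 18.
The tell: The log first diverges at position 7: the faulty run prints 'grade_run done: 10' where the working version prints 'grade_run done: 11'.
Call chain: main.
First divergence: position 7; shown 'grade_run done: 10' vs intended 'grade_run done: 11'.
Intended log window:
  5: checkpoint: 20
  6: enter grade_run with 4 values
  7: grade_run done: 11
  8: driver got 11
Execution walk:
  count_flags([7, 2, 11, 10], 10) -> 3  [called from rate_window, line 9]
  rate_window([7, 2, 11, 10], 10) -> 20  [called from main, line 27]
  grade_run([7, 2, 11, 10]) -> 10  [called from main, line 29]
Origin of each log line:
  1: logged in main at line 26
  2: logged in rate_window at line 8
  3: logged in count_flags at line 2
  4: logged in rate_window at line 10
  5: logged in main at line 28
  6: logged in grade_run at line 15
  7: logged in grade_run at line 20
  8: logged in main at line 30
A correct fix: line 18: replace `data[seed_v] > seed_v` with `data[seed_v] > width`.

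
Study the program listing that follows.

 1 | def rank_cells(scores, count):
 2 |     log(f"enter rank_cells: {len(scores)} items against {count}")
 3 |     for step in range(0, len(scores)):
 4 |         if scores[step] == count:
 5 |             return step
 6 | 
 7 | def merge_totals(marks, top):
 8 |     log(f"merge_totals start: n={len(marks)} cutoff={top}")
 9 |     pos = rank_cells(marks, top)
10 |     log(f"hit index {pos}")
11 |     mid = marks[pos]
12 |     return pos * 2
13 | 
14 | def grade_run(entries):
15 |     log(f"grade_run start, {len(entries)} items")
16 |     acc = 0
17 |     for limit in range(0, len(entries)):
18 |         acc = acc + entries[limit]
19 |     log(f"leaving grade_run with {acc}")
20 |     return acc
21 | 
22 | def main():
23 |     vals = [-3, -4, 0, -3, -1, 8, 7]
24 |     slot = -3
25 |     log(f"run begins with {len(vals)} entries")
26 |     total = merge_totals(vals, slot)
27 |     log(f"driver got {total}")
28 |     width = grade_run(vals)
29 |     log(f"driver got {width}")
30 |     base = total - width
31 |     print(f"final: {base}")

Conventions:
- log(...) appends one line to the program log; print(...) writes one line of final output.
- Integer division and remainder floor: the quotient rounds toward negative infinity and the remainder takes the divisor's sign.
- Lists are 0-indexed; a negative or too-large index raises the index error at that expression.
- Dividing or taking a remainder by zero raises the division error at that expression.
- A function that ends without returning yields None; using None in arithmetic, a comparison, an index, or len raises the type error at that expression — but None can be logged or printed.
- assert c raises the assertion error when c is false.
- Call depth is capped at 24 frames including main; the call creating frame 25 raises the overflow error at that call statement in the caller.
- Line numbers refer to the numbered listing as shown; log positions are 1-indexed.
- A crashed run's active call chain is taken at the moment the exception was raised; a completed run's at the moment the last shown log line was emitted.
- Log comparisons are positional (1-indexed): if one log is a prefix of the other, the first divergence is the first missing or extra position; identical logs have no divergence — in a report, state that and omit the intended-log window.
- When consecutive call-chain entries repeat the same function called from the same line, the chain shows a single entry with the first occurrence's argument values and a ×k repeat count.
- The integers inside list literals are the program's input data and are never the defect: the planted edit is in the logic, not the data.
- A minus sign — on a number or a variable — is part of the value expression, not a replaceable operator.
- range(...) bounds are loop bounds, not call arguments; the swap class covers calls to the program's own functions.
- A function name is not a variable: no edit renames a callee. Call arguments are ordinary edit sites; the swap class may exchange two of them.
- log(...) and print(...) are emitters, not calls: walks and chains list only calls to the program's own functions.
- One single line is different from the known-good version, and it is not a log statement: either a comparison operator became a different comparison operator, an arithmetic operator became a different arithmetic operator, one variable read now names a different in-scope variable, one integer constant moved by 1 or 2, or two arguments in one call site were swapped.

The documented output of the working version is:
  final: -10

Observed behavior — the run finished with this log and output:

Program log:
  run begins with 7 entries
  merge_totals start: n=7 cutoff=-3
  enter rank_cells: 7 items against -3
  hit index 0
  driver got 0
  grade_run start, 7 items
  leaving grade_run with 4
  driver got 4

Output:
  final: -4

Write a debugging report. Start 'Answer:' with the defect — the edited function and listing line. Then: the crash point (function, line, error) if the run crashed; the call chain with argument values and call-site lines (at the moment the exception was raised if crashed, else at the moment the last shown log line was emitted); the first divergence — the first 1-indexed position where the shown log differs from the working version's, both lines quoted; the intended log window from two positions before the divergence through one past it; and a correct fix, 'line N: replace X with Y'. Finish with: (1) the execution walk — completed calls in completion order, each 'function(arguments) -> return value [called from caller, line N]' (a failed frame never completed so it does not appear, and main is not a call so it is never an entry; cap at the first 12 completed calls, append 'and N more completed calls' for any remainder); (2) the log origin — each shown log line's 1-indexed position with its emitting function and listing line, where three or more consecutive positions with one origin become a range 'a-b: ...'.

Answer: the defect is in merge_totals at line 12.
The tell: The earliest visible damage is log position 5 — 'driver got 0' rather than the intended 'driver got -6'.
Call chain: main.
First divergence: position 5 — the shown line 'driver got 0' should read 'driver got -6'.
Intended log window:
  3: enter rank_cells: 7 items against -3
  4: hit index 0
  5: driver got -6
  6: grade_run start, 7 items
Execution walk:
  rank_cells([-3, -4, 0, -3, -1, 8, 7], -3) -> 0  [called from merge_totals, line 9]
  merge_totals([-3, -4, 0, -3, -1, 8, 7], -3) -> 0  [called from main, line 26]
  grade_run([-3, -4, 0, -3, -1, 8, 7]) -> 4  [called from main, line 28]
Log origin:
  1 — main, line 25
  2 — merge_totals, line 8
  3 — rank_cells, line 2
  4 — merge_totals, line 10
  5 — main, line 27
  6 — grade_run, line 15
  7 — grade_run, line 19
  8 — main, line 29
A correct fix: line 12: replace `pos` with `mid`.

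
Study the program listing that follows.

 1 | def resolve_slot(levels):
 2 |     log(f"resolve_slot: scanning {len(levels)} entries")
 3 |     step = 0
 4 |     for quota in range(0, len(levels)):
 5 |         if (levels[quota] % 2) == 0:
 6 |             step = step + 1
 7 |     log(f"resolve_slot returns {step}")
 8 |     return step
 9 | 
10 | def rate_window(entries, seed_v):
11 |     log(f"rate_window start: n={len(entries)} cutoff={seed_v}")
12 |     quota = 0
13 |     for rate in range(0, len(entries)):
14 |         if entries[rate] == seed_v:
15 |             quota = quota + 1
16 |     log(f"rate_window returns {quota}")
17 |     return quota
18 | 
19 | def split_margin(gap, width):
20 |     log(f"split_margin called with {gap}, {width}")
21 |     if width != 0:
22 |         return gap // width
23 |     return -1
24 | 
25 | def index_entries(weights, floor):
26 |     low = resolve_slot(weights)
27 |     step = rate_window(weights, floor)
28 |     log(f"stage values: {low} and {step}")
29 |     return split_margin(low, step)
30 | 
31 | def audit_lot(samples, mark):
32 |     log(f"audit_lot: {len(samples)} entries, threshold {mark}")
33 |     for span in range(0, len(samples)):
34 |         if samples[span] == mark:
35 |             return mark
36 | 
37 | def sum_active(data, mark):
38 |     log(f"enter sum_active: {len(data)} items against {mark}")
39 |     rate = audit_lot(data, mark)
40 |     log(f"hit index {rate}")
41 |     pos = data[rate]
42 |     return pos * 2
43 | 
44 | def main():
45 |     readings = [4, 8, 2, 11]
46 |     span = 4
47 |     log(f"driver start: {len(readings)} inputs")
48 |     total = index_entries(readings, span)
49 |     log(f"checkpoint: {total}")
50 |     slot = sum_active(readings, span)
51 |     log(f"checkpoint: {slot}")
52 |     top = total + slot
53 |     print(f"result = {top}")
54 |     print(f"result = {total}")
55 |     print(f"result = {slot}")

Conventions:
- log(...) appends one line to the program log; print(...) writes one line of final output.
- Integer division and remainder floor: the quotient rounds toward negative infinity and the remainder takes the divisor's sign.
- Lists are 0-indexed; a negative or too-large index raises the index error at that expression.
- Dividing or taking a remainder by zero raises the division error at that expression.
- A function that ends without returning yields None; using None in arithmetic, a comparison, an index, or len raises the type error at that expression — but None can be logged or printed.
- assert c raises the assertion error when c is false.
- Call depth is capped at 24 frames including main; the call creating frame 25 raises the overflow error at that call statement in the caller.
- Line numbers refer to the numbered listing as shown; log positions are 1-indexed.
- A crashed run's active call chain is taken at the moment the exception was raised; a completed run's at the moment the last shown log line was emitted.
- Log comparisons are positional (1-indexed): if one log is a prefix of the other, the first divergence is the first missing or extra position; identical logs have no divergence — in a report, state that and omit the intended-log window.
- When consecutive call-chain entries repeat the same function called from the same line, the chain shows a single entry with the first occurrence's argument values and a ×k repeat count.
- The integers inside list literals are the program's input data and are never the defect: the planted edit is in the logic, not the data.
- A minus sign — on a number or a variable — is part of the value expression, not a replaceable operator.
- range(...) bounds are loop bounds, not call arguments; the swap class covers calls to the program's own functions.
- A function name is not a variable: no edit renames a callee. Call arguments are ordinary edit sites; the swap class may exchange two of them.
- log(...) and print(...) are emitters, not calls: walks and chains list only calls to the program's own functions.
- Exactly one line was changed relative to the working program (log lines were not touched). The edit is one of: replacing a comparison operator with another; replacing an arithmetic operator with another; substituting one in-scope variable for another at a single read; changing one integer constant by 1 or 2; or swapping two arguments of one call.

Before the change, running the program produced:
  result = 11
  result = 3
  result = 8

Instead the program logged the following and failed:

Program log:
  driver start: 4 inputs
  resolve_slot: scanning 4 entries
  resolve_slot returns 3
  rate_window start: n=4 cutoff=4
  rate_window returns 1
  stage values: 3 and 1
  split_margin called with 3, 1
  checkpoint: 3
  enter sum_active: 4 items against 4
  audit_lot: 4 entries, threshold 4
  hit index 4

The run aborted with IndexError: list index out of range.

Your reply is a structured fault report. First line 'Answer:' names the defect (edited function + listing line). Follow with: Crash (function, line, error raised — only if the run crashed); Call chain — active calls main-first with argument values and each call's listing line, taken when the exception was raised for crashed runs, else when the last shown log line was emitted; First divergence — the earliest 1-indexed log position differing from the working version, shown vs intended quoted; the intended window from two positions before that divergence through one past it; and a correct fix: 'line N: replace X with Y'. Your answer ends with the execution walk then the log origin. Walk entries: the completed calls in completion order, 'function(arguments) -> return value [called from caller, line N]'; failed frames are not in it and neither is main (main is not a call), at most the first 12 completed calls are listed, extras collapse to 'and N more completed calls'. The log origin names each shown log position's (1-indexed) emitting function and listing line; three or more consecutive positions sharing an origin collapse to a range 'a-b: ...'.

Answer: the defect is in audit_lot at line 35.
Key observation: At log position 11 the runs split — shown 'hit index 4', but the working version logs 'hit index 0'.
Crash: sum_active, line 41, IndexError.
Call chain: main -> sum_active([4, 8, 2, 11], 4) (called at line 50).
First divergence: position 11 — the shown line 'hit index 4' should read 'hit index 0'.
Intended log window:
  9: enter sum_active: 4 items against 4
  10: audit_lot: 4 entries, threshold 4
  11: hit index 0
  12: checkpoint: 8
Execution walk:
  resolve_slot([4, 8, 2, 11]) -> 3  [called from index_entries, line 26]
  rate_window([4, 8, 2, 11], 4) -> 1  [called from index_entries, line 27]
  split_margin(3, 1) -> 3  [called from index_entries, line 29]
  index_entries([4, 8, 2, 11], 4) -> 3  [called from main, line 48]
  audit_lot([4, 8, 2, 11], 4) -> 4  [called from sum_active, line 39]
Origin of each log line:
  1 — main, line 47
  2 — resolve_slot, line 2
  3 — resolve_slot, line 7
  4 — rate_window, line 11
  5 — rate_window, line 16
  6 — index_entries, line 28
  7 — split_margin, line 20
  8 — main, line 49
  9 — sum_active, line 38
  10 — audit_lot, line 32
  11 — sum_active, line 40
A correct fix: line 35: replace `mark` with `span`.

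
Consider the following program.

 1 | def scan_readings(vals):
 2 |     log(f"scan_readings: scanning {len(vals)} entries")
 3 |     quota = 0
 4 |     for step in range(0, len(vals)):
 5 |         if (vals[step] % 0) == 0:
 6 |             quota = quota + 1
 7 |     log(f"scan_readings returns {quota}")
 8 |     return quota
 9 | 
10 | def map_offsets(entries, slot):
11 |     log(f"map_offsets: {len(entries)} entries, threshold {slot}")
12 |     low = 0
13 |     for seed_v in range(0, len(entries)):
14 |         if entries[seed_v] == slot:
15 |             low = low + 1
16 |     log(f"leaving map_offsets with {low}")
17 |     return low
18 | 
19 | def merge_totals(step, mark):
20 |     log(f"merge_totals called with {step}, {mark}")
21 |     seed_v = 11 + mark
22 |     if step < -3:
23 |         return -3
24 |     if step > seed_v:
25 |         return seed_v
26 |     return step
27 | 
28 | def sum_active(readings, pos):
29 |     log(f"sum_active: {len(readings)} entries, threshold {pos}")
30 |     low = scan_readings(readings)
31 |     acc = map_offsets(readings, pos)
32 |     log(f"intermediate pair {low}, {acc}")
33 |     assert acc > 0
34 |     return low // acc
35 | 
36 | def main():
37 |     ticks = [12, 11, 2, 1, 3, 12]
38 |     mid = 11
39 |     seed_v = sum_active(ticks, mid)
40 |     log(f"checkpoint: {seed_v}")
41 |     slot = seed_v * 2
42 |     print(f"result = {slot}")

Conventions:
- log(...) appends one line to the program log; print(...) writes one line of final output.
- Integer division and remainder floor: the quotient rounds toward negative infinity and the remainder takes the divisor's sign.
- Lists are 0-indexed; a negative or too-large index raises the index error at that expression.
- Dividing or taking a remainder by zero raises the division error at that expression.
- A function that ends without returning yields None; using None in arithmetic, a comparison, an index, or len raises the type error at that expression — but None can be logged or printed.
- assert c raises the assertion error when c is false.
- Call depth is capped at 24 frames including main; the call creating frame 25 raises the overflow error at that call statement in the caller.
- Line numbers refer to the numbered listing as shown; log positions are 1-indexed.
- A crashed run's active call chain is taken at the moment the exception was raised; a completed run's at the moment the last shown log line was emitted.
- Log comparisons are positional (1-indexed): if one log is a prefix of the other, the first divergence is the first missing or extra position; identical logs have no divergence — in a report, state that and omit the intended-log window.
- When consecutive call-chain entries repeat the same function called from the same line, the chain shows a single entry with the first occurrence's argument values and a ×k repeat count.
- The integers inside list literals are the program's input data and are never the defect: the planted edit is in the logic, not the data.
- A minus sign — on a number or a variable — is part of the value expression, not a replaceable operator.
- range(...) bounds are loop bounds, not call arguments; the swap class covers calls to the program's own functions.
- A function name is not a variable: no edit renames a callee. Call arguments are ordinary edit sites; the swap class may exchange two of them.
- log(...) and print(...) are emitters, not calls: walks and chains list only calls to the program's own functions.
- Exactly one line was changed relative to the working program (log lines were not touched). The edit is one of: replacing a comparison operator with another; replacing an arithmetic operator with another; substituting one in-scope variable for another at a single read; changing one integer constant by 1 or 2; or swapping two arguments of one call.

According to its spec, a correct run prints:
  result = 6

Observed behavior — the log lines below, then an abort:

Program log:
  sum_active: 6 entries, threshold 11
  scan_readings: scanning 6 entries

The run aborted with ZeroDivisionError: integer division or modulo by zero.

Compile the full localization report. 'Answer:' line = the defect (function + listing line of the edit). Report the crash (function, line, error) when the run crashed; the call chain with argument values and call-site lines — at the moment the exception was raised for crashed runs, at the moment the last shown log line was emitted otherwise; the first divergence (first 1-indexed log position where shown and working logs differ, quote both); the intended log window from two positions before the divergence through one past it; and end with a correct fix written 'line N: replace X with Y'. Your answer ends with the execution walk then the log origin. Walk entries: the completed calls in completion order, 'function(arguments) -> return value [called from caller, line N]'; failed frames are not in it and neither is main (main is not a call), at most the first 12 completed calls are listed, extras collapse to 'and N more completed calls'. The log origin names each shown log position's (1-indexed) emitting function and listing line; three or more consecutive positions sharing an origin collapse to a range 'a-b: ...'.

Answer: the defect is in scan_readings at line 5.
Key observation: After 2 matching log lines the faulty run goes silent, while the working version continues with 'scan_readings returns 3'.
Crash: scan_readings, line 5, ZeroDivisionError.
Call chain: main -> sum_active([12, 11, 2, 1, 3, 12], 11) (called at line 39) -> scan_readings([12, 11, 2, 1, 3, 12]) (called at line 30).
First divergence: position 3; the shown log stops at 2 lines while the working version next logs 'scan_readings returns 3'.
Intended log window:
  1: sum_active: 6 entries, threshold 11
  2: scan_readings: scanning 6 entries
  3: scan_readings returns 3
  4: map_offsets: 6 entries, threshold 11
Execution walk:
  (no call completed)
Origin of each log line:
  1: emitted by sum_active (line 29)
  2: emitted by scan_readings (line 2)
A correct fix: line 5: replace `vals[step] % 0` with `vals[step] % 2`.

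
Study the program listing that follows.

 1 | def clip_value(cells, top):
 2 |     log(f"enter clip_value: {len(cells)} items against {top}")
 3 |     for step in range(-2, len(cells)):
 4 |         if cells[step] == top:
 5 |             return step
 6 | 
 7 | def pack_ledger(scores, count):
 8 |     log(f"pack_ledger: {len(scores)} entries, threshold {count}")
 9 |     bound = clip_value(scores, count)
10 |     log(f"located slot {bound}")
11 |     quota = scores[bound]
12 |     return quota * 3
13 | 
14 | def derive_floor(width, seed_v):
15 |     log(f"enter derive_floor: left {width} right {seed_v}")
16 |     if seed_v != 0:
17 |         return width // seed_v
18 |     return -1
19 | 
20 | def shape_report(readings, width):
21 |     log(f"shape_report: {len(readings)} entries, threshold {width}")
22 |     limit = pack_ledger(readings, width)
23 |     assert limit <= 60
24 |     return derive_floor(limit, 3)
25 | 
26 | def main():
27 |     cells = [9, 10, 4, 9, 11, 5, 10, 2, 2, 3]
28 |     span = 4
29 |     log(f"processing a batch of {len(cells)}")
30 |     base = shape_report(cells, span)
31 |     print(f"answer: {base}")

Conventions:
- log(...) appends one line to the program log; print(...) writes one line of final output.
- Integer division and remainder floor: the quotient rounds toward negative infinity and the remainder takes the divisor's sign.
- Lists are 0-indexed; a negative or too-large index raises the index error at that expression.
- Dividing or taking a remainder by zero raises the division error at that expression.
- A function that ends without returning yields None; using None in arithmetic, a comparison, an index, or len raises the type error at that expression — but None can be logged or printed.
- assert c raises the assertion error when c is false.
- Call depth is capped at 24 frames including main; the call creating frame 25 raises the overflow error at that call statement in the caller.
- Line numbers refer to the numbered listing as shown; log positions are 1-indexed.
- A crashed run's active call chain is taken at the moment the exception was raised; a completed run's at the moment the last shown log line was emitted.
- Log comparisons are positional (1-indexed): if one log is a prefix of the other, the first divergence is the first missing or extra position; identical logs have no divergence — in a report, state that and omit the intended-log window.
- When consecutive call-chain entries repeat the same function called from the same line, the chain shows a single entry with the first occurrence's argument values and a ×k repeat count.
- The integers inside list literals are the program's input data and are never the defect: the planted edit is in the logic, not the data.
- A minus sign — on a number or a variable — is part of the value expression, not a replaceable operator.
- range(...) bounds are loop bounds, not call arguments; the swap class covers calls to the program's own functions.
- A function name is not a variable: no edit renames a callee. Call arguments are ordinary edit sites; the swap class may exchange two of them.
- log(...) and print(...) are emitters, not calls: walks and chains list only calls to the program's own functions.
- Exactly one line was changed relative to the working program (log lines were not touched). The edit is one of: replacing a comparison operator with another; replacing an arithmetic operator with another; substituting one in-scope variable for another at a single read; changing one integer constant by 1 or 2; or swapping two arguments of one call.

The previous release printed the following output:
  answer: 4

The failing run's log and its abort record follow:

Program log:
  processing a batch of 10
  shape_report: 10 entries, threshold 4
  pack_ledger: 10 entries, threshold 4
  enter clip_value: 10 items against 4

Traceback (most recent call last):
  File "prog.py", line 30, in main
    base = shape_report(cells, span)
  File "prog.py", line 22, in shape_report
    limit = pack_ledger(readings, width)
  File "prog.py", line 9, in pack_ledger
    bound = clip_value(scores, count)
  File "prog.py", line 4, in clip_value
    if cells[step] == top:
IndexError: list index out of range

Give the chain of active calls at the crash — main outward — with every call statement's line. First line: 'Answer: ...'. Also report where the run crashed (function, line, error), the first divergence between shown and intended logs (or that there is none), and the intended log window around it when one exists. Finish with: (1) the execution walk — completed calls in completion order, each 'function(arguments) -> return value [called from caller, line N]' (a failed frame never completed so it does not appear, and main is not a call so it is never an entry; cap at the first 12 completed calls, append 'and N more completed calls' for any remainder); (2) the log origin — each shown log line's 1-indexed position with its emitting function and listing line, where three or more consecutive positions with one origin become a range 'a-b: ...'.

Answer: main -> shape_report (called at line 30) -> pack_ledger (called at line 22) -> clip_value (called at line 9).
Key fact: The shown log is a 4-line prefix of the intended one, whose next entry is 'located slot 2'.
Crash: clip_value, line 4, IndexError.
First divergence: position 5 — after 4 matching lines the faulty run goes silent; intended next line 'located slot 2'.
Intended log window:
  3: pack_ledger: 10 entries, threshold 4
  4: enter clip_value: 10 items against 4
  5: located slot 2
  6: enter derive_floor: left 12 right 3
Execution walk:
  (no call completed)
Log origins:
  1: logged in main at line 29
  2: logged in shape_report at line 21
  3: logged in pack_ledger at line 8
  4: logged in clip_value at line 2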